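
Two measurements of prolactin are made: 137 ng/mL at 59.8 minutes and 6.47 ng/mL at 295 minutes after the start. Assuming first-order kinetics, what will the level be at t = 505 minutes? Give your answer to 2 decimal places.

Over Δt = 295 − 59.8 = 235.2 minutes, the level fell by a factor of 137/6.47 ≈ 21.175.
n = log₂(21.175) ≈ 4.4043 half-lives, so t½ = 235.2/4.4043 ≈ 53.403 minutes.
From t = 295 to t = 505: 6.47 × (1/2)^((505−295)/53.403) ≈ 0.42378 ng/mL.

0.42 ng/mL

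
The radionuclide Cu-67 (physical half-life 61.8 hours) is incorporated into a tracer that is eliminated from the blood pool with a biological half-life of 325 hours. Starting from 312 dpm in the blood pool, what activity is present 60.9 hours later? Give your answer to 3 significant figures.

138 dpm

1/t_eff = 1/t_phys + 1/t_biol = 1/61.8 + 1/325 = 0.019258 per hour.
t_eff = 61.8 × 325 / (61.8 + 325) ≈ 51.926 hours.
Remaining = 312 × (1/2)^(60.9/51.926) = 312 × (1/2)^1.1728 ≈ 138.39 dpm.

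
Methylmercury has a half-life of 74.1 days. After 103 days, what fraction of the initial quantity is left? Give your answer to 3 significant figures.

n = 103/74.1 ≈ 1.39 half-lives.
Fraction remaining = (1/2)^1.39 ≈ 0.38156.

0.382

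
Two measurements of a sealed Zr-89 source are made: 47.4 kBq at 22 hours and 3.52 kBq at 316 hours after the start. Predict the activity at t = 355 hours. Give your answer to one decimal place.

2.5 kBq

Over Δt = 316 − 22 = 294 hours, the level fell by a factor of 47.4/3.52 ≈ 13.466.
n = log₂(13.466) ≈ 3.7512 half-lives, so t½ = 294/3.7512 ≈ 78.374 hours.
From t = 316 to t = 355: 3.52 × (1/2)^((355−316)/78.374) ≈ 2.4931 kBq.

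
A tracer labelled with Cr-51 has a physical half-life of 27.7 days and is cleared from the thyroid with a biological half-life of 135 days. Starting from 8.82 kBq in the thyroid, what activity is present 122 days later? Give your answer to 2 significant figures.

1/t_eff = 1/t_phys + 1/t_biol = 1/27.7 + 1/135 = 0.043508 per day.
t_eff = 27.7 × 135 / (27.7 + 135) ≈ 22.984 days.
Remaining = 8.82 × (1/2)^(122/22.984) = 8.82 × (1/2)^5.308 ≈ 0.22263 kBq.

0.22 kBq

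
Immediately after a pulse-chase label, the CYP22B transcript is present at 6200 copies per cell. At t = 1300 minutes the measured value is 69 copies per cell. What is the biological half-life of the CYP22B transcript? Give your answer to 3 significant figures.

A/A₀ = 69/6200 ≈ 0.011129.
n = log₂(89.855) ≈ 6.4895 half-lives elapsed in 1300 minutes.
t½ = 1300/6.4895 ≈ 200.32 minutes.

200 minutes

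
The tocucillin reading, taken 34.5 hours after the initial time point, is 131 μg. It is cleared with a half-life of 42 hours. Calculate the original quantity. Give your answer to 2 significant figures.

Number of half-lives elapsed: n = 34.5/42 ≈ 0.82143.
A₀ = A × 2^n = 131 × 2^0.82143 = 131 × 1.7672 ≈ 231.5 μg.

230 μg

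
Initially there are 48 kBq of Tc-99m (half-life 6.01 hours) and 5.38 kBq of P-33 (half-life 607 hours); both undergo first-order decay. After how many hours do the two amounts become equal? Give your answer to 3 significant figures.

Set 48·(1/2)^(t/6.01) = 5.38·(1/2)^(t/607).
Taking log₂: log₂(48/5.38) = t·(1/6.01 − 1/607).
log₂(8.9219) = 3.1574; 1/6.01 − 1/607 = 0.16474.
t = 3.1574 / 0.16474 ≈ 19.165 hours.

19.2 hours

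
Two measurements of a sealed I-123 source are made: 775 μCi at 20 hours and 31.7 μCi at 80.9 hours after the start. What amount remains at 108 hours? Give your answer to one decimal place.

7.6 μCi

Over Δt = 80.9 − 20 = 60.9 hours, the level fell by a factor of 775/31.7 ≈ 24.448.
n = log₂(24.448) ≈ 4.6116 half-lives, so t½ = 60.9/4.6116 ≈ 13.206 hours.
From t = 80.9 to t = 108: 31.7 × (1/2)^((108−80.9)/13.206) ≈ 7.6437 μCi.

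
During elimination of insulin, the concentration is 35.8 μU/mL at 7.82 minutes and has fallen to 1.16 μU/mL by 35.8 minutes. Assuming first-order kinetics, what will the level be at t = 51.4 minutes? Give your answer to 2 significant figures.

0.17 μU/mL

Over Δt = 35.8 − 7.82 = 27.98 minutes, the level fell by a factor of 35.8/1.16 ≈ 30.862.
n = log₂(30.862) ≈ 4.9478 half-lives, so t½ = 27.98/4.9478 ≈ 5.6551 minutes.
From t = 35.8 to t = 51.4: 1.16 × (1/2)^((51.4−35.8)/5.6551) ≈ 0.17141 μU/mL.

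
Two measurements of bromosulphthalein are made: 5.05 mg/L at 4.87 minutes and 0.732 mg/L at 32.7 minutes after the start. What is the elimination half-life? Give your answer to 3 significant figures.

9.99 minutes

Over Δt = 32.7 − 4.87 = 27.83 minutes, the level fell by a factor of 5.05/0.732 ≈ 6.8989.
n = log₂(6.8989) ≈ 2.7864 half-lives, so t½ = 27.83/2.7864 ≈ 9.9879 minutes.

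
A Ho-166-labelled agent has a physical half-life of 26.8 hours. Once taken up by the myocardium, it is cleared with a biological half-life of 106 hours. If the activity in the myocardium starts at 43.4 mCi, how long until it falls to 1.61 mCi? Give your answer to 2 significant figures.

1/t_eff = 1/t_phys + 1/t_biol = 1/26.8 + 1/106 = 0.046747 per hour.
t_eff = 26.8 × 106 / (26.8 + 106) ≈ 21.392 hours.
n = log₂(43.4/1.61) ≈ 4.7526; t = 4.7526 × 21.392 ≈ 101.66 hours.

100 hours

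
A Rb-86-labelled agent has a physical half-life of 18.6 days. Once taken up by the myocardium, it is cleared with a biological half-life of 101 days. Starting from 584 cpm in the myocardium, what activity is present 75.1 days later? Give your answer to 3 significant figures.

1/t_eff = 1/t_phys + 1/t_biol = 1/18.6 + 1/101 = 0.063664 per day.
t_eff = 18.6 × 101 / (18.6 + 101) ≈ 15.707 days.
Remaining = 584 × (1/2)^(75.1/15.707) = 584 × (1/2)^4.7812 ≈ 21.239 cpm.

21.2 cpm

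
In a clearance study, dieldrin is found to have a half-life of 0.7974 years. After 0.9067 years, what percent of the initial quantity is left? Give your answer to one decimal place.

45.5%

n = 0.9067/0.7974 ≈ 1.1371 half-lives.
Fraction remaining = (1/2)^1.1371 ≈ 0.45468, i.e. 45.468%.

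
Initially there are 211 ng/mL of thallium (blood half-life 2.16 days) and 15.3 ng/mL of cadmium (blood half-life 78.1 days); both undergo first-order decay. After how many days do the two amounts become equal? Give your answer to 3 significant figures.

8.41 days

Set 211·(1/2)^(t/2.16) = 15.3·(1/2)^(t/78.1).
Taking log₂: log₂(211/15.3) = t·(1/2.16 − 1/78.1).
log₂(13.791) = 3.7856; 1/2.16 − 1/78.1 = 0.45016.
t = 3.7856 / 0.45016 ≈ 8.4096 days.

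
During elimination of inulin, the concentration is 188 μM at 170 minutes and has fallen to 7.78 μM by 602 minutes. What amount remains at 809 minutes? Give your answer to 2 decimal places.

Over Δt = 602 − 170 = 432 minutes, the level fell by a factor of 188/7.78 ≈ 24.165.
n = log₂(24.165) ≈ 4.5948 half-lives, so t½ = 432/4.5948 ≈ 94.019 minutes.
From t = 602 to t = 809: 7.78 × (1/2)^((809−602)/94.019) ≈ 1.6912 μM.

1.69 μM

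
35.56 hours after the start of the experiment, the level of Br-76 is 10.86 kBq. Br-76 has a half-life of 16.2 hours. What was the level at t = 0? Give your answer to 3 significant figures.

49.7 kBq

Number of half-lives elapsed: n = 35.56/16.2 ≈ 2.1951.
A₀ = A × 2^n = 10.86 × 2^2.1951 = 10.86 × 4.5791 ≈ 49.729 kBq.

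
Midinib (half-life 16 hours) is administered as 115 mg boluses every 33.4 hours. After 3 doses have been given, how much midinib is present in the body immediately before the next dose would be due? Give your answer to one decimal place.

34.9 mg

The 3 doses were given 100.2, 66.8, 33.4 hours ago.
Total = 115·(1/2)^(100.2/16) + 115·(1/2)^(66.8/16) + 115·(1/2)^(33.4/16)
      = 1.498 + 6.3665 + 27.058 ≈ 34.923 mg.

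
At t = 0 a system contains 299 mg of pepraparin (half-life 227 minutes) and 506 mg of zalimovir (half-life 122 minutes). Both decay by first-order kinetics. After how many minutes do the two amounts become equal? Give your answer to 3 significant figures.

Set 299·(1/2)^(t/227) = 506·(1/2)^(t/122).
Taking log₂: log₂(299/506) = t·(1/227 − 1/122).
log₂(0.59091) = -0.75899; 1/227 − 1/122 = -0.0037914.
t = -0.75899 / -0.0037914 ≈ 200.19 minutes.

200 minutes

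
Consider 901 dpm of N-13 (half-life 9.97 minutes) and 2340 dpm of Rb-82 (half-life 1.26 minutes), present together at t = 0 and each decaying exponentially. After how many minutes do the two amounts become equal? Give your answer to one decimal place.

Set 901·(1/2)^(t/9.97) = 2340·(1/2)^(t/1.26).
Taking log₂: log₂(901/2340) = t·(1/9.97 − 1/1.26).
log₂(0.38504) = -1.3769; 1/9.97 − 1/1.26 = -0.69335.
t = -1.3769 / -0.69335 ≈ 1.9859 minutes.

2.0 minutes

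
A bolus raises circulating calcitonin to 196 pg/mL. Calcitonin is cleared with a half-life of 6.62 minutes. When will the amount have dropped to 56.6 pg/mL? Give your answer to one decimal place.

Fraction remaining = 56.6/196 ≈ 0.28878.
n = log₂(196/56.6) = ln(3.4629)/ln 2 ≈ 1.792 half-lives.
t = n × t½ = 1.792 × 6.62 ≈ 11.863 minutes.

11.9 minutes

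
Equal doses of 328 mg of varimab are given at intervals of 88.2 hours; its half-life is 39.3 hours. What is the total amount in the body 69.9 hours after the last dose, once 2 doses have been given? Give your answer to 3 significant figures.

116 mg

The 2 doses were given 158.1, 69.9 hours ago.
Total = 328·(1/2)^(158.1/39.3) + 328·(1/2)^(69.9/39.3)
      = 20.177 + 95.599 ≈ 115.78 mg.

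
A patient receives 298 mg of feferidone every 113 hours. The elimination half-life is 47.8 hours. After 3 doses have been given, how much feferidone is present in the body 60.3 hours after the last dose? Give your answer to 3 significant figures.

The 3 doses were given 286.3, 173.3, 60.3 hours ago.
Total = 298·(1/2)^(286.3/47.8) + 298·(1/2)^(173.3/47.8) + 298·(1/2)^(60.3/47.8)
      = 4.6901 + 24.145 + 124.3 ≈ 153.13 mg.

153 mg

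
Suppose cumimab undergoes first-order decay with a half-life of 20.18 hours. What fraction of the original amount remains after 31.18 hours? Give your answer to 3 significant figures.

0.343

n = 31.18/20.18 ≈ 1.5451 half-lives.
Fraction remaining = (1/2)^1.5451 ≈ 0.34267.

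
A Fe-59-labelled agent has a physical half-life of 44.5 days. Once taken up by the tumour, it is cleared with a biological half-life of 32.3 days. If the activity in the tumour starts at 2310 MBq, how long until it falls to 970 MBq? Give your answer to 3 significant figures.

1/t_eff = 1/t_phys + 1/t_biol = 1/44.5 + 1/32.3 = 0.053432 per day.
t_eff = 44.5 × 32.3 / (44.5 + 32.3) ≈ 18.715 days.
n = log₂(2310/970) ≈ 1.2518; t = 1.2518 × 18.715 ≈ 23.429 days.

23.4 days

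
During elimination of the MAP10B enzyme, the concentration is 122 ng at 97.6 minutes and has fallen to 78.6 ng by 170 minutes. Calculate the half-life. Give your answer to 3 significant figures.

Over Δt = 170 − 97.6 = 72.4 minutes, the level fell by a factor of 122/78.6 ≈ 1.5522.
n = log₂(1.5522) ≈ 0.63428 half-lives, so t½ = 72.4/0.63428 ≈ 114.15 minutes.

114 minutes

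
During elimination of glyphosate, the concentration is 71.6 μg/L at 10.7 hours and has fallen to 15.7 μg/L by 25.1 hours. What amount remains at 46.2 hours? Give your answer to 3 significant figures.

Over Δt = 25.1 − 10.7 = 14.4 hours, the level fell by a factor of 71.6/15.7 ≈ 4.5605.
n = log₂(4.5605) ≈ 2.1892 half-lives, so t½ = 14.4/2.1892 ≈ 6.5778 hours.
From t = 25.1 to t = 46.2: 15.7 × (1/2)^((46.2−25.1)/6.5778) ≈ 1.6993 μg/L.

1.70 μg/L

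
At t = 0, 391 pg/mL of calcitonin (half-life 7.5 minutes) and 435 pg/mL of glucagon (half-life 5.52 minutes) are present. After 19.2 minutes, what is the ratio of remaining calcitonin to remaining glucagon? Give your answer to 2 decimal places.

calcitonin: 391 × (1/2)^(19.2/7.5) = 391 × (1/2)^2.56 ≈ 66.304 pg/mL.
glucagon: 435 × (1/2)^(19.2/5.52) = 435 × (1/2)^3.4783 ≈ 39.033 pg/mL.
Ratio ≈ 66.304 / 39.033 ≈ 1.6987.

1.70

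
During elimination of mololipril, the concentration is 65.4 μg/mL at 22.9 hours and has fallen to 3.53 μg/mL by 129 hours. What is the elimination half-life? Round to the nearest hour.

25 hours

Over Δt = 129 − 22.9 = 106.1 hours, the level fell by a factor of 65.4/3.53 ≈ 18.527.
n = log₂(18.527) ≈ 4.2116 half-lives, so t½ = 106.1/4.2116 ≈ 25.193 hours.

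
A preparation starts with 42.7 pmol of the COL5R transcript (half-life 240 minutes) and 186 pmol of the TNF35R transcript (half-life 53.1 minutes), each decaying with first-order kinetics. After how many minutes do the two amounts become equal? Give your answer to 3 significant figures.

Set 42.7·(1/2)^(t/240) = 186·(1/2)^(t/53.1).
Taking log₂: log₂(42.7/186) = t·(1/240 − 1/53.1).
log₂(0.22957) = -2.123; 1/240 − 1/53.1 = -0.014666.
t = -2.123 / -0.014666 ≈ 144.76 minutes.

145 minutes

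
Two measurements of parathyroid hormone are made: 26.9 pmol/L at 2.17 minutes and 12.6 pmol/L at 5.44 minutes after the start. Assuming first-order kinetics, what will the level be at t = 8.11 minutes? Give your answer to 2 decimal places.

6.78 pmol/L

Over Δt = 5.44 − 2.17 = 3.27 minutes, the level fell by a factor of 26.9/12.6 ≈ 2.1349.
n = log₂(2.1349) ≈ 1.0942 half-lives, so t½ = 3.27/1.0942 ≈ 2.9885 minutes.
From t = 5.44 to t = 8.11: 12.6 × (1/2)^((8.11−5.44)/2.9885) ≈ 6.7831 pmol/L.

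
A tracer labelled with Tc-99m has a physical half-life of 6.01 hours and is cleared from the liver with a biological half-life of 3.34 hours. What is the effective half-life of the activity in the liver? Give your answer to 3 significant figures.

2.15 hours

1/t_eff = 1/t_phys + 1/t_biol = 1/6.01 + 1/3.34 = 0.46579 per hour.
t_eff = 6.01 × 3.34 / (6.01 + 3.34) ≈ 2.1469 hours.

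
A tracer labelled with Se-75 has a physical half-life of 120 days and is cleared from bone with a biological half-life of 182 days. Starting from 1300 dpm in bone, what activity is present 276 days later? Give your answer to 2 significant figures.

1/t_eff = 1/t_phys + 1/t_biol = 1/120 + 1/182 = 0.013828 per day.
t_eff = 120 × 182 / (120 + 182) ≈ 72.318 days.
Remaining = 1300 × (1/2)^(276/72.318) = 1300 × (1/2)^3.8165 ≈ 92.271 dpm.

92 dpm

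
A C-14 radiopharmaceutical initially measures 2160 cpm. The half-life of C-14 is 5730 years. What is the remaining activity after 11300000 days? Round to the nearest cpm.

51 cpm

Convert the elapsed time: 11300000 days = 30958.9 years.
Number of half-lives: n = 30958.9/5730 ≈ 5.403.
Remaining = 2160 × (1/2)^5.403 = 2160 × 0.023635 ≈ 51.051 cpm.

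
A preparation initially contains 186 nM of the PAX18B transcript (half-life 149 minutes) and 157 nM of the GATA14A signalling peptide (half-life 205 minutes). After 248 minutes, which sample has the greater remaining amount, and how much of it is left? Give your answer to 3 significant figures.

PAX18B transcript: 186 × (1/2)^1.6644 ≈ 58.677 nM.
GATA14A signalling peptide: 157 × (1/2)^1.2098 ≈ 67.878 nM.
GATA14A signalling peptide has more remaining, at ≈ 67.878 nM.

GATA14A signalling peptide, 67.9 nM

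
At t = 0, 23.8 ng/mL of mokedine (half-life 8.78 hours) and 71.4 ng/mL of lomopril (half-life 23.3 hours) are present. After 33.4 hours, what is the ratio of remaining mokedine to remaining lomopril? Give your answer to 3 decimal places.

mokedine: 23.8 × (1/2)^(33.4/8.78) = 23.8 × (1/2)^3.8041 ≈ 1.7038 ng/mL.
lomopril: 71.4 × (1/2)^(33.4/23.3) = 71.4 × (1/2)^1.4335 ≈ 26.435 ng/mL.
Ratio ≈ 1.7038 / 26.435 ≈ 0.064454.

0.064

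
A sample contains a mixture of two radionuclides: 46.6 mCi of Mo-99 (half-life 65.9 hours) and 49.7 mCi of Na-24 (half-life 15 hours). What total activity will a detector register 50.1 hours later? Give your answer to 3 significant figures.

32.4 mCi

Mo-99: 46.6 × (1/2)^(50.1/65.9) = 46.6 × (1/2)^0.76024 ≈ 27.512 mCi.
Na-24: 49.7 × (1/2)^(50.1/15) = 49.7 × (1/2)^3.34 ≈ 4.9081 mCi.
Total = 27.512 + 4.9081 ≈ 32.421 mCi.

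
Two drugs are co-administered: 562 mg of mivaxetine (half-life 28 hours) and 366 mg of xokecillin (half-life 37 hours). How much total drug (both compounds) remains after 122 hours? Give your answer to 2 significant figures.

65 mg

mivaxetine: 562 × (1/2)^(122/28) = 562 × (1/2)^4.3571 ≈ 27.422 mg.
xokecillin: 366 × (1/2)^(122/37) = 366 × (1/2)^3.2973 ≈ 37.23 mg.
Total = 27.422 + 37.23 ≈ 64.653 mg.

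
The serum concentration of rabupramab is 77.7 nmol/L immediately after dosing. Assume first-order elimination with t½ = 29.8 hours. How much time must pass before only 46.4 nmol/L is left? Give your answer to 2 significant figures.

Fraction remaining = 46.4/77.7 ≈ 0.59717.
n = log₂(77.7/46.4) = ln(1.6746)/ln 2 ≈ 0.74379 half-lives.
t = n × t½ = 0.74379 × 29.8 ≈ 22.165 hours.

22 hours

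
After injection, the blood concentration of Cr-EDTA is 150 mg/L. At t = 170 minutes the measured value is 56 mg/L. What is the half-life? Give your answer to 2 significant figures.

120 minutes

A/A₀ = 56/150 ≈ 0.37333.
n = log₂(2.6786) ≈ 1.4215 half-lives elapsed in 170 minutes.
t½ = 170/1.4215 ≈ 119.6 minutes.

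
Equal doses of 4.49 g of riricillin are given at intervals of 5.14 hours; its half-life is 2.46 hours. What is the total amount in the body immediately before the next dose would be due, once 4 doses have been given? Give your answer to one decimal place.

1.4 g

The 4 doses were given 20.56, 15.42, 10.28, 5.14 hours ago.
Total = 4.49·(1/2)^(20.56/2.46) + 4.49·(1/2)^(15.42/2.46) + 4.49·(1/2)^(10.28/2.46) + 4.49·(1/2)^(5.14/2.46)
      = 0.013687 + 0.058251 + 0.2479 + 1.055 ≈ 1.3749 g.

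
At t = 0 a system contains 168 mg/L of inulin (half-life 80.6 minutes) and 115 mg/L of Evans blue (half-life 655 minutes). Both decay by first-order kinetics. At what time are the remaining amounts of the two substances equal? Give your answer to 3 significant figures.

50.3 minutes

Set 168·(1/2)^(t/80.6) = 115·(1/2)^(t/655).
Taking log₂: log₂(168/115) = t·(1/80.6 − 1/655).
log₂(1.4609) = 0.54683; 1/80.6 − 1/655 = 0.01088.
t = 0.54683 / 0.01088 ≈ 50.259 minutes.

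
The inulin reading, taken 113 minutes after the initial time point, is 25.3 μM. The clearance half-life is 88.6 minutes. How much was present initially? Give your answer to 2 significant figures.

Number of half-lives elapsed: n = 113/88.6 ≈ 1.2754.
A₀ = A × 2^n = 25.3 × 2^1.2754 = 25.3 × 2.4207 ≈ 61.242 μM.

61 μM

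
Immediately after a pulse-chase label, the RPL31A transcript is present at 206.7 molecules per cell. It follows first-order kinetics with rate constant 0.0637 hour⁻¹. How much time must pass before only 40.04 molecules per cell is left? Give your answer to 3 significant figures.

t½ = ln 2 / k = 0.69315 / 0.0637 ≈ 10.881 hours.
Fraction remaining = 40.04/206.7 ≈ 0.19371.
n = log₂(206.7/40.04) = ln(5.1623)/ln 2 ≈ 2.368 half-lives.
t = n × t½ = 2.368 × 10.881 ≈ 25.767 hours.

25.8 hours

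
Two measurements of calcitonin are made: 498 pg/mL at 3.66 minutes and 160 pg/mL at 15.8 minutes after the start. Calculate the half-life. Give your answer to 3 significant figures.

7.41 minutes

Over Δt = 15.8 − 3.66 = 12.14 minutes, the level fell by a factor of 498/160 ≈ 3.1125.
n = log₂(3.1125) ≈ 1.6381 half-lives, so t½ = 12.14/1.6381 ≈ 7.4111 minutes.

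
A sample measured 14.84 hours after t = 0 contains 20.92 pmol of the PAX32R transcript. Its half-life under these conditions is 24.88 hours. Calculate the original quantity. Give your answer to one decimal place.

31.6 pmol

Number of half-lives elapsed: n = 14.84/24.88 ≈ 0.59646.
A₀ = A × 2^n = 20.92 × 2^0.59646 = 20.92 × 1.512 ≈ 31.631 pmol.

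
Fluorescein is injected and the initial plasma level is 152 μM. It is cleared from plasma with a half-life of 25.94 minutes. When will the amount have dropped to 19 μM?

77.82 minutes

19/152 = 1/8, so 3 half-lives have elapsed.
t = 3 × 25.94 = 77.82 minutes.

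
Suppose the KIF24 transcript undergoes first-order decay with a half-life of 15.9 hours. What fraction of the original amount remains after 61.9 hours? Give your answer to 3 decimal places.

0.067

n = 61.9/15.9 ≈ 3.8931 half-lives.
Fraction remaining = (1/2)^3.8931 ≈ 0.067308.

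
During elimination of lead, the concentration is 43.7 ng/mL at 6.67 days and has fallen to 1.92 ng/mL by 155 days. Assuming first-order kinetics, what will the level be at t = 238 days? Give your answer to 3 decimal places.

Over Δt = 155 − 6.67 = 148.33 days, the level fell by a factor of 43.7/1.92 ≈ 22.76.
n = log₂(22.76) ≈ 4.5085 half-lives, so t½ = 148.33/4.5085 ≈ 32.9 days.
From t = 155 to t = 238: 1.92 × (1/2)^((238−155)/32.9) ≈ 0.3341 ng/mL.

0.334 ng/mL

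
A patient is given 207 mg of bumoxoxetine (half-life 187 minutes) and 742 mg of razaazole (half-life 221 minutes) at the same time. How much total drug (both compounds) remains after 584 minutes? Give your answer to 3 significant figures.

143 mg

bumoxoxetine: 207 × (1/2)^(584/187) = 207 × (1/2)^3.123 ≈ 23.76 mg.
razaazole: 742 × (1/2)^(584/221) = 742 × (1/2)^2.6425 ≈ 118.83 mg.
Total = 23.76 + 118.83 ≈ 142.59 mg.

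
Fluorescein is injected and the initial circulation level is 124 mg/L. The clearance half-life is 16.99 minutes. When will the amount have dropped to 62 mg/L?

16.99 minutes

62/124 = 1/2, so 1 half-life has elapsed.
t = 1 × 16.99 = 16.99 minutes.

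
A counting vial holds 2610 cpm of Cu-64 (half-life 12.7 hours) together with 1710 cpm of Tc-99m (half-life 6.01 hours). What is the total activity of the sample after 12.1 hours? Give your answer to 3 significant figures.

1770 cpm

Cu-64: 2610 × (1/2)^(12.1/12.7) = 2610 × (1/2)^0.95276 ≈ 1348.4 cpm.
Tc-99m: 1710 × (1/2)^(12.1/6.01) = 1710 × (1/2)^2.0133 ≈ 423.57 cpm.
Total = 1348.4 + 423.57 ≈ 1772 cpm.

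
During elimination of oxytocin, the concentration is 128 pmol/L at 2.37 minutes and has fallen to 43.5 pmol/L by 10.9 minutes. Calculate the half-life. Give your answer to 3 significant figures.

5.48 minutes

Over Δt = 10.9 − 2.37 = 8.53 minutes, the level fell by a factor of 128/43.5 ≈ 2.9425.
n = log₂(2.9425) ≈ 1.5571 half-lives, so t½ = 8.53/1.5571 ≈ 5.4783 minutes.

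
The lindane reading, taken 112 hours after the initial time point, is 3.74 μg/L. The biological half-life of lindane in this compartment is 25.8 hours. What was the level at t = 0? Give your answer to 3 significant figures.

75.8 μg/L

Number of half-lives elapsed: n = 112/25.8 ≈ 4.3411.
A₀ = A × 2^n = 3.74 × 2^4.3411 = 3.74 × 20.267 ≈ 75.8 μg/L.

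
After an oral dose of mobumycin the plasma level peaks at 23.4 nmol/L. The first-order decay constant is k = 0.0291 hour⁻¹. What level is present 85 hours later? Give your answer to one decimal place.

t½ = ln 2 / k = 0.69315 / 0.0291 ≈ 23.819 hours.
Number of half-lives: n = 85/23.819 ≈ 3.5685.
Remaining = 23.4 × (1/2)^3.5685 = 23.4 × 0.084289 ≈ 1.9724 nmol/L.

2.0 nmol/L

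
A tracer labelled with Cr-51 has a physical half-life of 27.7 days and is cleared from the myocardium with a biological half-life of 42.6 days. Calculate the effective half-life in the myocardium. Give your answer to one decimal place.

16.8 days

1/t_eff = 1/t_phys + 1/t_biol = 1/27.7 + 1/42.6 = 0.059575 per day.
t_eff = 27.7 × 42.6 / (27.7 + 42.6) ≈ 16.785 days.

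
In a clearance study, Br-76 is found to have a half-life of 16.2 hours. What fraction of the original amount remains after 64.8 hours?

0.0625

n = 64.8/16.2 ≈ 4 half-lives.
Fraction remaining = (1/2)^4 ≈ 0.0625.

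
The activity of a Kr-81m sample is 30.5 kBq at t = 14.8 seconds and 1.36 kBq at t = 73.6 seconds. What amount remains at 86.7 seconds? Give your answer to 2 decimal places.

Over Δt = 73.6 − 14.8 = 58.8 seconds, the level fell by a factor of 30.5/1.36 ≈ 22.426.
n = log₂(22.426) ≈ 4.4871 half-lives, so t½ = 58.8/4.4871 ≈ 13.104 seconds.
From t = 73.6 to t = 86.7: 1.36 × (1/2)^((86.7−73.6)/13.104) ≈ 0.68015 kBq.

0.68 kBq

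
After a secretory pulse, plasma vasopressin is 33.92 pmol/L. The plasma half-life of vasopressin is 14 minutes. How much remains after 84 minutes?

0.53 pmol/L

Elapsed time is 6 half-lives (84/14).
Each half-life halves the amount: 33.92 × (1/2)^6 = 33.92/64 = 0.53 pmol/L.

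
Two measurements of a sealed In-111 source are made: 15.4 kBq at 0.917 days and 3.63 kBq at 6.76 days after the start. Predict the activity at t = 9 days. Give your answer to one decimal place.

2.1 kBq

Over Δt = 6.76 − 0.917 = 5.843 days, the level fell by a factor of 15.4/3.63 ≈ 4.2424.
n = log₂(4.2424) ≈ 2.0849 half-lives, so t½ = 5.843/2.0849 ≈ 2.8025 days.
From t = 6.76 to t = 9: 3.63 × (1/2)^((9−6.76)/2.8025) ≈ 2.0859 kBq.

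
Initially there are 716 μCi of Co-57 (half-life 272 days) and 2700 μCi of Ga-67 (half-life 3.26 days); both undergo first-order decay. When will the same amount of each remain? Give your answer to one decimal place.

Set 716·(1/2)^(t/272) = 2700·(1/2)^(t/3.26).
Taking log₂: log₂(716/2700) = t·(1/272 − 1/3.26).
log₂(0.26519) = -1.9149; 1/272 − 1/3.26 = -0.30307.
t = -1.9149 / -0.30307 ≈ 6.3184 days.

6.3 days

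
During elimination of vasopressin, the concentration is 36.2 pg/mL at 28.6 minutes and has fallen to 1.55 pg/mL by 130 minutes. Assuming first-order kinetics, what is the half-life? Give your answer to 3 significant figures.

Over Δt = 130 − 28.6 = 101.4 minutes, the level fell by a factor of 36.2/1.55 ≈ 23.355.
n = log₂(23.355) ≈ 4.5456 half-lives, so t½ = 101.4/4.5456 ≈ 22.307 minutes.

22.3 minutes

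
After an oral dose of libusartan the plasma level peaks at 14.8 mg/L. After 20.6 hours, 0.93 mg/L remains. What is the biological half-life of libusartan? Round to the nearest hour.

A/A₀ = 0.93/14.8 ≈ 0.062838.
n = log₂(15.914) ≈ 3.9922 half-lives elapsed in 20.6 hours.
t½ = 20.6/3.9922 ≈ 5.16 hours.

5 hours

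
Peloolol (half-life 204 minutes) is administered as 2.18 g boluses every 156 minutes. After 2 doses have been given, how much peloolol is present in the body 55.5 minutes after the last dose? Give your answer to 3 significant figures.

2.87 g

The 2 doses were given 211.5, 55.5 minutes ago.
Total = 2.18·(1/2)^(211.5/204) + 2.18·(1/2)^(55.5/204)
      = 1.0626 + 1.8053 ≈ 2.8679 g.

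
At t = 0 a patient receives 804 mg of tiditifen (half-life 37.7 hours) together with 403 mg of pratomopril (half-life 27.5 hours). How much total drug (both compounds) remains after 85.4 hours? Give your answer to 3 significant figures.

tiditifen: 804 × (1/2)^(85.4/37.7) = 804 × (1/2)^2.2653 ≈ 167.24 mg.
pratomopril: 403 × (1/2)^(85.4/27.5) = 403 × (1/2)^3.1055 ≈ 46.824 mg.
Total = 167.24 + 46.824 ≈ 214.07 mg.

214 mg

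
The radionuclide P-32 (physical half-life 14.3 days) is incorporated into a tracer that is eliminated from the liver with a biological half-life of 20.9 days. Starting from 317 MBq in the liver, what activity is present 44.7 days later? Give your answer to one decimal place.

1/t_eff = 1/t_phys + 1/t_biol = 1/14.3 + 1/20.9 = 0.11778 per day.
t_eff = 14.3 × 20.9 / (14.3 + 20.9) ≈ 8.4906 days.
Remaining = 317 × (1/2)^(44.7/8.4906) = 317 × (1/2)^5.2646 ≈ 8.2461 MBq.

8.2 MBq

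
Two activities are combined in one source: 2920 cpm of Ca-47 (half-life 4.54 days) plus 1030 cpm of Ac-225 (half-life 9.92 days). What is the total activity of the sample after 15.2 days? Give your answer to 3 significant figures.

643 cpm

Ca-47: 2920 × (1/2)^(15.2/4.54) = 2920 × (1/2)^3.348 ≈ 286.77 cpm.
Ac-225: 1030 × (1/2)^(15.2/9.92) = 1030 × (1/2)^1.5323 ≈ 356.11 cpm.
Total = 286.77 + 356.11 ≈ 642.87 cpm.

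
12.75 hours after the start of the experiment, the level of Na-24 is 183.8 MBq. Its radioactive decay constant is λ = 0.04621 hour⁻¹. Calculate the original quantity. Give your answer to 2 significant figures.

330 MBq

t½ = ln 2 / λ = 0.69315 / 0.04621 ≈ 15 hours.
Number of half-lives elapsed: n = 12.75/15 ≈ 0.85.
A₀ = A × 2^n = 183.8 × 2^0.85 = 183.8 × 1.8025 ≈ 331.3 MBq.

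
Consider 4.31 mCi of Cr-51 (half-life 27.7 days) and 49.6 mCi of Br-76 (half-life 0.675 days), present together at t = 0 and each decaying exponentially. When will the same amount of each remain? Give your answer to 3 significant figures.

2.44 days

Set 4.31·(1/2)^(t/27.7) = 49.6·(1/2)^(t/0.675).
Taking log₂: log₂(4.31/49.6) = t·(1/27.7 − 1/0.675).
log₂(0.086895) = -3.5246; 1/27.7 − 1/0.675 = -1.4454.
t = -3.5246 / -1.4454 ≈ 2.4385 days.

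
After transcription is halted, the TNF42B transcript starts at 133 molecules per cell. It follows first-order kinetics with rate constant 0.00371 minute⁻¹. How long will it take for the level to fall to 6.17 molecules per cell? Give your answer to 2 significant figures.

830 minutes

t½ = ln 2 / k = 0.69315 / 0.00371 ≈ 186.83 minutes.
Fraction remaining = 6.17/133 ≈ 0.046391.
n = log₂(133/6.17) = ln(21.556)/ln 2 ≈ 4.43 half-lives.
t = n × t½ = 4.43 × 186.83 ≈ 827.67 minutes.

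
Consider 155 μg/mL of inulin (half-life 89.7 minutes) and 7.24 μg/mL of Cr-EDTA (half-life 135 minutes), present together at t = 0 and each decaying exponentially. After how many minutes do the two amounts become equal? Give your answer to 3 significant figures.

1180 minutes

Set 155·(1/2)^(t/89.7) = 7.24·(1/2)^(t/135).
Taking log₂: log₂(155/7.24) = t·(1/89.7 − 1/135).
log₂(21.409) = 4.4201; 1/89.7 − 1/135 = 0.0037409.
t = 4.4201 / 0.0037409 ≈ 1181.6 minutes.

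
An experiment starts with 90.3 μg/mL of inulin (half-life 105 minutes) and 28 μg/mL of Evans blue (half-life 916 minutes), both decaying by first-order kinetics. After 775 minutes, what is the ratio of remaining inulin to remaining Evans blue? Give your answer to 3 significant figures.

inulin: 90.3 × (1/2)^(775/105) = 90.3 × (1/2)^7.381 ≈ 0.54175 μg/mL.
Evans blue: 28 × (1/2)^(775/916) = 28 × (1/2)^0.84607 ≈ 15.576 μg/mL.
Ratio ≈ 0.54175 / 15.576 ≈ 0.03478.

0.0348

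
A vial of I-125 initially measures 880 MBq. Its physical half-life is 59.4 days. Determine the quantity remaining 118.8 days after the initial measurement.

220 MBq

Elapsed time is 2 half-lives (118.8/59.4).
Each half-life halves the amount: 880 × (1/2)^2 = 880/4 = 220 MBq.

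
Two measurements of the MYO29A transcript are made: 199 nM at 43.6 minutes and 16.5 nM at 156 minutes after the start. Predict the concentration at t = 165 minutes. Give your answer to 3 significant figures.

13.5 nM

Over Δt = 156 − 43.6 = 112.4 minutes, the level fell by a factor of 199/16.5 ≈ 12.061.
n = log₂(12.061) ≈ 3.5922 half-lives, so t½ = 112.4/3.5922 ≈ 31.29 minutes.
From t = 156 to t = 165: 16.5 × (1/2)^((165−156)/31.29) ≈ 13.518 nM.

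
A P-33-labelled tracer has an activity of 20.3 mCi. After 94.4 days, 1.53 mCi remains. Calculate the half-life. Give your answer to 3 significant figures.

25.3 days

A/A₀ = 1.53/20.3 ≈ 0.075369.
n = log₂(13.268) ≈ 3.7299 half-lives elapsed in 94.4 days.
t½ = 94.4/3.7299 ≈ 25.309 days.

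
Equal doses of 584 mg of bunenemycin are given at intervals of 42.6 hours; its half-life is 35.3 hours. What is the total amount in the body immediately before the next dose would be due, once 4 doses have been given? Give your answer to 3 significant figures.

The 4 doses were given 170.4, 127.8, 85.2, 42.6 hours ago.
Total = 584·(1/2)^(170.4/35.3) + 584·(1/2)^(127.8/35.3) + 584·(1/2)^(85.2/35.3) + 584·(1/2)^(42.6/35.3)
      = 20.572 + 47.486 + 109.61 + 253.01 ≈ 430.67 mg.

431 mg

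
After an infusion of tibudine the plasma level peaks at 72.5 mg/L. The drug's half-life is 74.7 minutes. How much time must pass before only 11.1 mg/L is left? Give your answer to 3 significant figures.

202 minutes

Fraction remaining = 11.1/72.5 ≈ 0.1531.
n = log₂(72.5/11.1) = ln(6.5315)/ln 2 ≈ 2.7074 half-lives.
t = n × t½ = 2.7074 × 74.7 ≈ 202.24 minutes.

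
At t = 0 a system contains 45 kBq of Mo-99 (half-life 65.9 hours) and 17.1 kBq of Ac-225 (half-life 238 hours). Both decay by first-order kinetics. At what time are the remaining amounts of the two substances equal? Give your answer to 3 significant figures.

127 hours

Set 45·(1/2)^(t/65.9) = 17.1·(1/2)^(t/238).
Taking log₂: log₂(45/17.1) = t·(1/65.9 − 1/238).
log₂(2.6316) = 1.3959; 1/65.9 − 1/238 = 0.010973.
t = 1.3959 / 0.010973 ≈ 127.22 hours.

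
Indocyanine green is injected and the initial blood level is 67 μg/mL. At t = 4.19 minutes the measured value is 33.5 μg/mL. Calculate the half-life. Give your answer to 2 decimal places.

A/A₀ = 33.5/67 ≈ 0.5.
n = log₂(2) ≈ 1 half-life elapsed in 4.19 minutes.
t½ = 4.19/1 ≈ 4.19 minutes.

4.19 minutes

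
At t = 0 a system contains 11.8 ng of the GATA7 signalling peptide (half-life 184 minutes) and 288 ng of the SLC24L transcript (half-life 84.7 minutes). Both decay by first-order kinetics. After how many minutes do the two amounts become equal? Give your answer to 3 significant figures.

Set 11.8·(1/2)^(t/184) = 288·(1/2)^(t/84.7).
Taking log₂: log₂(11.8/288) = t·(1/184 − 1/84.7).
log₂(0.040972) = -4.6092; 1/184 − 1/84.7 = -0.0063716.
t = -4.6092 / -0.0063716 ≈ 723.4 minutes.

723 minutes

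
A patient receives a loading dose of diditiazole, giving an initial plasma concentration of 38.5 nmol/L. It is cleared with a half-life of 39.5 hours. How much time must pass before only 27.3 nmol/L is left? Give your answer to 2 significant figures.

20 hours

Fraction remaining = 27.3/38.5 ≈ 0.70909.
n = log₂(38.5/27.3) = ln(1.4103)/ln 2 ≈ 0.49596 half-lives.
t = n × t½ = 0.49596 × 39.5 ≈ 19.59 hours.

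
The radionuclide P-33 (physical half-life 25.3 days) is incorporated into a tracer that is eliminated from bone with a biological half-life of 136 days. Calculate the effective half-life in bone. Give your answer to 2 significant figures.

21 days

1/t_eff = 1/t_phys + 1/t_biol = 1/25.3 + 1/136 = 0.046879 per day.
t_eff = 25.3 × 136 / (25.3 + 136) ≈ 21.332 days.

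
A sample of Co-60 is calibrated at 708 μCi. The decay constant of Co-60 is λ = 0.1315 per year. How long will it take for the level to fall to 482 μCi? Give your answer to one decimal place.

t½ = ln 2 / λ = 0.69315 / 0.1315 ≈ 5.2711 years.
Fraction remaining = 482/708 ≈ 0.68079.
n = log₂(708/482) = ln(1.4689)/ln 2 ≈ 0.55472 half-lives.
t = n × t½ = 0.55472 × 5.2711 ≈ 2.924 years.

2.9 years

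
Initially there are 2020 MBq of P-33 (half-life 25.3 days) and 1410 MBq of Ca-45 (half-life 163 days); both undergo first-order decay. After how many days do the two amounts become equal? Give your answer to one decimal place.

Set 2020·(1/2)^(t/25.3) = 1410·(1/2)^(t/163).
Taking log₂: log₂(2020/1410) = t·(1/25.3 − 1/163).
log₂(1.4326) = 0.51866; 1/25.3 − 1/163 = 0.033391.
t = 0.51866 / 0.033391 ≈ 15.533 days.

15.5 days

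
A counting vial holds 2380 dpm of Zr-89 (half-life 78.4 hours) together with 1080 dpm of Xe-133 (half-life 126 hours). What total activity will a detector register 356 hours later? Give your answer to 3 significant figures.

255 dpm

Zr-89: 2380 × (1/2)^(356/78.4) = 2380 × (1/2)^4.5408 ≈ 102.25 dpm.
Xe-133: 1080 × (1/2)^(356/126) = 1080 × (1/2)^2.8254 ≈ 152.37 dpm.
Total = 102.25 + 152.37 ≈ 254.62 dpm.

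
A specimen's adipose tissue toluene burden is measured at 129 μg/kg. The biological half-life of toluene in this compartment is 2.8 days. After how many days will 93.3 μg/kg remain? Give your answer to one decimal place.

1.3 days

Fraction remaining = 93.3/129 ≈ 0.72326.
n = log₂(129/93.3) = ln(1.3826)/ln 2 ≈ 0.46742 half-lives.
t = n × t½ = 0.46742 × 2.8 ≈ 1.3088 days.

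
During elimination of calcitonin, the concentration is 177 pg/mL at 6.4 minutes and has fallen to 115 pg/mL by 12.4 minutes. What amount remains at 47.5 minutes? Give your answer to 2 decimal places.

9.23 pg/mL

Over Δt = 12.4 − 6.4 = 6 minutes, the level fell by a factor of 177/115 ≈ 1.5391.
n = log₂(1.5391) ≈ 0.62212 half-lives, so t½ = 6/0.62212 ≈ 9.6445 minutes.
From t = 12.4 to t = 47.5: 115 × (1/2)^((47.5−12.4)/9.6445) ≈ 9.2286 pg/mL.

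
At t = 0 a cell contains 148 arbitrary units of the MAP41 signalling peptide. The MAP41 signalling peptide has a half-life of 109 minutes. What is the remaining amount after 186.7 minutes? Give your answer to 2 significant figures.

Number of half-lives: n = 186.7/109 ≈ 1.7128.
Remaining = 148 × (1/2)^1.7128 = 148 × 0.30506 ≈ 45.149 arbitrary units.

45 arbitrary units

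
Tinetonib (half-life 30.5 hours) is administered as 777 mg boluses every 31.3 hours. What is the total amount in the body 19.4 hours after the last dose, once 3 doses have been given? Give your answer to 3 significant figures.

866 mg

The 3 doses were given 82, 50.7, 19.4 hours ago.
Total = 777·(1/2)^(82/30.5) + 777·(1/2)^(50.7/30.5) + 777·(1/2)^(19.4/30.5)
      = 120.53 + 245.48 + 499.97 ≈ 865.98 mg.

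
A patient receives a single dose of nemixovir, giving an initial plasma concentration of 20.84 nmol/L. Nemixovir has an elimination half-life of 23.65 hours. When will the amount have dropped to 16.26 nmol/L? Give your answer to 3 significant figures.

Fraction remaining = 16.26/20.84 ≈ 0.78023.
n = log₂(20.84/16.26) = ln(1.2817)/ln 2 ≈ 0.35803 half-lives.
t = n × t½ = 0.35803 × 23.65 ≈ 8.4674 hours.

8.47 hours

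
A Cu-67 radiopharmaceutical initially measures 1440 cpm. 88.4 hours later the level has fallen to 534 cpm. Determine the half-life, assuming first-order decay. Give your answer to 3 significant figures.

A/A₀ = 534/1440 ≈ 0.37083.
n = log₂(2.6966) ≈ 1.4312 half-lives elapsed in 88.4 hours.
t½ = 88.4/1.4312 ≈ 61.768 hours.

61.8 hours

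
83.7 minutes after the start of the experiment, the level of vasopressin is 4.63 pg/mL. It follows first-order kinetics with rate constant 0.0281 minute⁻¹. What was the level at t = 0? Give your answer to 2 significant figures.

49 pg/mL

t½ = ln 2 / k = 0.69315 / 0.0281 ≈ 24.667 minutes.
Number of half-lives elapsed: n = 83.7/24.667 ≈ 3.3932.
A₀ = A × 2^n = 4.63 × 2^3.3932 = 4.63 × 10.506 ≈ 48.644 pg/mL.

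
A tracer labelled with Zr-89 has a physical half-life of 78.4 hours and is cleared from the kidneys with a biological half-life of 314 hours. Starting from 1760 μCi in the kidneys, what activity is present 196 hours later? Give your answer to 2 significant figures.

1/t_eff = 1/t_phys + 1/t_biol = 1/78.4 + 1/314 = 0.01594 per hour.
t_eff = 78.4 × 314 / (78.4 + 314) ≈ 62.736 hours.
Remaining = 1760 × (1/2)^(196/62.736) = 1760 × (1/2)^3.1242 ≈ 201.85 μCi.

200 μCi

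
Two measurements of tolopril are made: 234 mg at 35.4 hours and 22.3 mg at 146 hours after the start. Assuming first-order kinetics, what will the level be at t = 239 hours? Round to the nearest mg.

3 mg

Over Δt = 146 − 35.4 = 110.6 hours, the level fell by a factor of 234/22.3 ≈ 10.493.
n = log₂(10.493) ≈ 3.3914 half-lives, so t½ = 110.6/3.3914 ≈ 32.612 hours.
From t = 146 to t = 239: 22.3 × (1/2)^((239−146)/32.612) ≈ 3.0893 mg.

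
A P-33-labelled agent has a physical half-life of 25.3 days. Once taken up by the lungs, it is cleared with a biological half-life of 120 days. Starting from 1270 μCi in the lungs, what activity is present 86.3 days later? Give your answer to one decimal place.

72.5 μCi

1/t_eff = 1/t_phys + 1/t_biol = 1/25.3 + 1/120 = 0.047859 per day.
t_eff = 25.3 × 120 / (25.3 + 120) ≈ 20.895 days.
Remaining = 1270 × (1/2)^(86.3/20.895) = 1270 × (1/2)^4.1302 ≈ 72.524 μCi.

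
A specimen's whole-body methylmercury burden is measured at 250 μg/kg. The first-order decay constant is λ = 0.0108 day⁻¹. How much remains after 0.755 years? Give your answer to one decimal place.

12.7 μg/kg

t½ = ln 2 / λ = 0.69315 / 0.0108 ≈ 64.18 days.
Convert the elapsed time: 0.755 years = 275.575 days.
Number of half-lives: n = 275.575/64.18 ≈ 4.2938.
Remaining = 250 × (1/2)^4.2938 = 250 × 0.050986 ≈ 12.746 μg/kg.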